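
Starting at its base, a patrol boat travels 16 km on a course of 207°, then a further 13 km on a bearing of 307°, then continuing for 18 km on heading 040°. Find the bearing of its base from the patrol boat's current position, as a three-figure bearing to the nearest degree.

140°

Leg 1 (207°, 16 km): east 16 sin 207° = -7.26, north 16 cos 207° = -14.26
Leg 2 (307°, 13 km): east 13 sin 307° = -10.38, north 13 cos 307° = 7.82
Leg 3 (040°, 18 km): east 18 sin 40° = 11.57, north 18 cos 40° = 13.79
Net displacement: -6.08 east, 7.36 north. Direction back to start is (6.08, -7.36): bearing = atan2(6.08, -7.36) mod 360° = 140.44° ≈ 140°.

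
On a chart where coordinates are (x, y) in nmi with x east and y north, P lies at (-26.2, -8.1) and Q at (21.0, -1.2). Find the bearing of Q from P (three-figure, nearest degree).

Δeast = 21.0 − -26.2 = 47.20; Δnorth = -1.2 − -8.1 = 6.90.
Bearing = atan2(Δeast, Δnorth) mod 360° = 81.68° ≈ 082°.

082°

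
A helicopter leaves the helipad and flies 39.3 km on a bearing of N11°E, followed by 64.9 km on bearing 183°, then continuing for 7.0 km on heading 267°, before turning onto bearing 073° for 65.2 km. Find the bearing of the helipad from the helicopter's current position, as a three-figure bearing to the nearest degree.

Leg 1 (N11°E, 39.3 km): east 39.3 sin 11° = 7.50, north 39.3 cos 11° = 38.58
Leg 2 (183°, 64.9 km): east 64.9 sin 183° = -3.40, north 64.9 cos 183° = -64.81
Leg 3 (267°, 7.0 km): east 7.0 sin 267° = -6.99, north 7.0 cos 267° = -0.37
Leg 4 (073°, 65.2 km): east 65.2 sin 73° = 62.35, north 65.2 cos 73° = 19.06
Net displacement: 59.46 east, -7.54 north. Direction back to start is (-59.46, 7.54): bearing = atan2(-59.46, 7.54) mod 360° = 277.22° ≈ 277°.

277°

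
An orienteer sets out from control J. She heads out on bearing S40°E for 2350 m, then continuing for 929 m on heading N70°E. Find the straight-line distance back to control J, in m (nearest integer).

2807 m

Leg 1 (S40°E, 2350 m): east 2350 sin 140° = 1510.55, north 2350 cos 140° = -1800.20
Leg 2 (N70°E, 929 m): east 929 sin 70° = 872.97, north 929 cos 70° = 317.74
Net: 2383.53 east, -1482.47 north. Distance = √((2383.53)² + (-1482.47)²) = 2806.938 m.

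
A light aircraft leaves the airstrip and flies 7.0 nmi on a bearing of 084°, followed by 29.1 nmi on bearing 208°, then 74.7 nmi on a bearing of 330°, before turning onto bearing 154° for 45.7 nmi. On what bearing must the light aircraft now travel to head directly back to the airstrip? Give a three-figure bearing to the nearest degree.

Leg 1 (084°, 7.0 nmi): east 7.0 sin 84° = 6.96, north 7.0 cos 84° = 0.73
Leg 2 (208°, 29.1 nmi): east 29.1 sin 208° = -13.66, north 29.1 cos 208° = -25.69
Leg 3 (330°, 74.7 nmi): east 74.7 sin 330° = -37.35, north 74.7 cos 330° = 64.69
Leg 4 (154°, 45.7 nmi): east 45.7 sin 154° = 20.03, north 45.7 cos 154° = -41.07
Net displacement: -24.02 east, -1.34 north. Direction back to start is (24.02, 1.34): bearing = atan2(24.02, 1.34) mod 360° = 86.79° ≈ 087°.

087°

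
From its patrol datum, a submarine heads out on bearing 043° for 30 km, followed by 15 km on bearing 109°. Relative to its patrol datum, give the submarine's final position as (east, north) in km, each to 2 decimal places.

(34.64, 17.06)

Leg 1 (043°, 30 km): east 30 sin 43° = 20.46, north 30 cos 43° = 21.94
Leg 2 (109°, 15 km): east 15 sin 109° = 14.18, north 15 cos 109° = -4.88
Summing: 34.64 km east, 17.06 km north → (34.64, 17.06).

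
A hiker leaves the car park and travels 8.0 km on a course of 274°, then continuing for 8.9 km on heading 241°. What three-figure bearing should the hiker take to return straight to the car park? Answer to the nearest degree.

077°

Leg 1 (274°, 8.0 km): east 8.0 sin 274° = -7.98, north 8.0 cos 274° = 0.56
Leg 2 (241°, 8.9 km): east 8.9 sin 241° = -7.78, north 8.9 cos 241° = -4.31
Net displacement: -15.76 east, -3.76 north. Direction back to start is (15.76, 3.76): bearing = atan2(15.76, 3.76) mod 360° = 76.60° ≈ 077°.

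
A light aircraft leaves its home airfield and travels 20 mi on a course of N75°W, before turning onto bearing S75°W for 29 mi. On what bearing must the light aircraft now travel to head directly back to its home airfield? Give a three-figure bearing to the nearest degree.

Leg 1 (N75°W, 20 mi): east 20 sin 285° = -19.32, north 20 cos 285° = 5.18
Leg 2 (S75°W, 29 mi): east 29 sin 255° = -28.01, north 29 cos 255° = -7.51
Net displacement: -47.33 east, -2.33 north. Direction back to start is (47.33, 2.33): bearing = atan2(47.33, 2.33) mod 360° = 87.18° ≈ 087°.

087°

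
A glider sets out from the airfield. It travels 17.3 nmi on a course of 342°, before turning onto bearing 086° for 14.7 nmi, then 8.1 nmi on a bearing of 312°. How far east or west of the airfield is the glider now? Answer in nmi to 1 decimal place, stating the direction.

Leg 1 (342°, 17.3 nmi): east 17.3 sin 342° = -5.35, north 17.3 cos 342° = 16.45
Leg 2 (086°, 14.7 nmi): east 14.7 sin 86° = 14.66, north 14.7 cos 86° = 1.03
Leg 3 (312°, 8.1 nmi): east 8.1 sin 312° = -6.02, north 8.1 cos 312° = 5.42
Net east component: 3.30 nmi.

3.3 nmi east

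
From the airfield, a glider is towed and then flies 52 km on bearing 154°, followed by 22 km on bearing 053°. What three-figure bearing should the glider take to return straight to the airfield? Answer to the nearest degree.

Leg 1 (154°, 52 km): east 52 sin 154° = 22.80, north 52 cos 154° = -46.74
Leg 2 (053°, 22 km): east 22 sin 53° = 17.57, north 22 cos 53° = 13.24
Net displacement: 40.37 east, -33.50 north. Direction back to start is (-40.37, 33.50): bearing = atan2(-40.37, 33.50) mod 360° = 309.69° ≈ 310°.

310°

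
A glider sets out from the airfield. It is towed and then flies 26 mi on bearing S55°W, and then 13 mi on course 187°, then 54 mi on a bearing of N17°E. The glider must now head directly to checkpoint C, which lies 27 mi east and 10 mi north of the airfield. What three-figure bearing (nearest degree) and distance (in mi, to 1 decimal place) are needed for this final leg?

Leg 1 (S55°W, 26 mi): east 26 sin 235° = -21.30, north 26 cos 235° = -14.91
Leg 2 (187°, 13 mi): east 13 sin 187° = -1.58, north 13 cos 187° = -12.90
Leg 3 (N17°E, 54 mi): east 54 sin 17° = 15.79, north 54 cos 17° = 51.64
Current position: (-7.09, 23.82). Target: (27, 10). Remaining: Δeast = 34.09, Δnorth = -13.82.
Bearing = atan2(34.09, -13.82) mod 360° = 112.07°; distance = √((34.09)² + (-13.82)²) = 36.790 mi.

112°, 36.8 mi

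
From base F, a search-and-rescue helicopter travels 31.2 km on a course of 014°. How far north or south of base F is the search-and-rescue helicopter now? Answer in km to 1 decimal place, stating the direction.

30.3 km north

Leg 1 (014°, 31.2 km): east 31.2 sin 14° = 7.55, north 31.2 cos 14° = 30.27
Net north component: 30.27 km.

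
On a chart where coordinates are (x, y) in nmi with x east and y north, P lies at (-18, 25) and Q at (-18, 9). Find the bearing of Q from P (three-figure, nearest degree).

180°

Δeast = -18 − -18 = 0.00; Δnorth = 9 − 25 = -16.00.
Bearing = atan2(Δeast, Δnorth) mod 360° = 180.00° ≈ 180°.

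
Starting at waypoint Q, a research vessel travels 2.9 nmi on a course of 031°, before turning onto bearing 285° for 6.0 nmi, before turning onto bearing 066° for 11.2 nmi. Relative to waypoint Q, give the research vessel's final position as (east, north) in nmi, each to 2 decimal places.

Leg 1 (031°, 2.9 nmi): east 2.9 sin 31° = 1.49, north 2.9 cos 31° = 2.49
Leg 2 (285°, 6.0 nmi): east 6.0 sin 285° = -5.80, north 6.0 cos 285° = 1.55
Leg 3 (066°, 11.2 nmi): east 11.2 sin 66° = 10.23, north 11.2 cos 66° = 4.56
Summing: 5.93 nmi east, 8.59 nmi north → (5.93, 8.59).

(5.93, 8.59)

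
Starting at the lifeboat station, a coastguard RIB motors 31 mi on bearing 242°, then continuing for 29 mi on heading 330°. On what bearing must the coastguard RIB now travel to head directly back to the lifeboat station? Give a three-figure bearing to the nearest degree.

104°

Leg 1 (242°, 31 mi): east 31 sin 242° = -27.37, north 31 cos 242° = -14.55
Leg 2 (330°, 29 mi): east 29 sin 330° = -14.50, north 29 cos 330° = 25.11
Net displacement: -41.87 east, 10.56 north. Direction back to start is (41.87, -10.56): bearing = atan2(41.87, -10.56) mod 360° = 104.16° ≈ 104°.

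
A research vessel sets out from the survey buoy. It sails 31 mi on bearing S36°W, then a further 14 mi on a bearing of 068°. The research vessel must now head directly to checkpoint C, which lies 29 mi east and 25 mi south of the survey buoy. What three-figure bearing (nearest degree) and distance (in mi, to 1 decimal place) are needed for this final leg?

Leg 1 (S36°W, 31 mi): east 31 sin 216° = -18.22, north 31 cos 216° = -25.08
Leg 2 (068°, 14 mi): east 14 sin 68° = 12.98, north 14 cos 68° = 5.24
Current position: (-5.24, -19.84). Target: (29, -25). Remaining: Δeast = 34.24, Δnorth = -5.16.
Bearing = atan2(34.24, -5.16) mod 360° = 98.58°; distance = √((34.24)² + (-5.16)²) = 34.628 mi.

099°, 34.6 mi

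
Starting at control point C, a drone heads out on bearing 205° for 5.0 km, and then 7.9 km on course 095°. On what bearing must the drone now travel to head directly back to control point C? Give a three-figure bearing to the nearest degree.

Leg 1 (205°, 5.0 km): east 5.0 sin 205° = -2.11, north 5.0 cos 205° = -4.53
Leg 2 (095°, 7.9 km): east 7.9 sin 95° = 7.87, north 7.9 cos 95° = -0.69
Net displacement: 5.76 east, -5.22 north. Direction back to start is (-5.76, 5.22): bearing = atan2(-5.76, 5.22) mod 360° = 312.20° ≈ 312°.

312°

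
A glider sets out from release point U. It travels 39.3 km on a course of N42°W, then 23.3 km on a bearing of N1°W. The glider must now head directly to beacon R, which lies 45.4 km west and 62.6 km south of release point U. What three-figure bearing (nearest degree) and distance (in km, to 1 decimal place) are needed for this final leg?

Leg 1 (N42°W, 39.3 km): east 39.3 sin 318° = -26.30, north 39.3 cos 318° = 29.21
Leg 2 (N1°W, 23.3 km): east 23.3 sin 359° = -0.41, north 23.3 cos 359° = 23.30
Current position: (-26.70, 52.50). Target: (-45.4, -62.6). Remaining: Δeast = -18.70, Δnorth = -115.10.
Bearing = atan2(-18.70, -115.10) mod 360° = 189.23°; distance = √((-18.70)² + (-115.10)²) = 116.611 km.

189°, 116.6 km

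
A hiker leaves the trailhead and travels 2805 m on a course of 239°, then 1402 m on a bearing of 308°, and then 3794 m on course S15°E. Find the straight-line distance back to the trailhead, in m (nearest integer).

Leg 1 (239°, 2805 m): east 2805 sin 239° = -2404.35, north 2805 cos 239° = -1444.68
Leg 2 (308°, 1402 m): east 1402 sin 308° = -1104.79, north 1402 cos 308° = 863.16
Leg 3 (S15°E, 3794 m): east 3794 sin 165° = 981.96, north 3794 cos 165° = -3664.72
Net: -2527.19 east, -4246.25 north. Distance = √((-2527.19)² + (-4246.25)²) = 4941.385 m.

4941 m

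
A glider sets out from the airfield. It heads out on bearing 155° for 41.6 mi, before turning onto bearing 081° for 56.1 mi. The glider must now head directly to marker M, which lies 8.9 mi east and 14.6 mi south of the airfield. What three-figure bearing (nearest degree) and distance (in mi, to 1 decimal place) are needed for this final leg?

Leg 1 (155°, 41.6 mi): east 41.6 sin 155° = 17.58, north 41.6 cos 155° = -37.70
Leg 2 (081°, 56.1 mi): east 56.1 sin 81° = 55.41, north 56.1 cos 81° = 8.78
Current position: (72.99, -28.93). Target: (8.9, -14.6). Remaining: Δeast = -64.09, Δnorth = 14.33.
Bearing = atan2(-64.09, 14.33) mod 360° = 282.60°; distance = √((-64.09)² + (14.33)²) = 65.672 mi.

283°, 65.7 mi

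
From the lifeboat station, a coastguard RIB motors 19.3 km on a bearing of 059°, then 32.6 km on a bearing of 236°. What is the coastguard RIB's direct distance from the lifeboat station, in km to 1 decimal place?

Leg 1 (059°, 19.3 km): east 19.3 sin 59° = 16.54, north 19.3 cos 59° = 9.94
Leg 2 (236°, 32.6 km): east 32.6 sin 236° = -27.03, north 32.6 cos 236° = -18.23
Net: -10.48 east, -8.29 north. Distance = √((-10.48)² + (-8.29)²) = 13.365 km.

13.4 km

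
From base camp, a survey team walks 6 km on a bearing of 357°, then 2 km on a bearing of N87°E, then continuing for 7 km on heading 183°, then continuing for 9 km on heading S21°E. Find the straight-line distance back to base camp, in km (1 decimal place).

Leg 1 (357°, 6 km): east 6 sin 357° = -0.31, north 6 cos 357° = 5.99
Leg 2 (N87°E, 2 km): east 2 sin 87° = 2.00, north 2 cos 87° = 0.10
Leg 3 (183°, 7 km): east 7 sin 183° = -0.37, north 7 cos 183° = -6.99
Leg 4 (S21°E, 9 km): east 9 sin 159° = 3.23, north 9 cos 159° = -8.40
Net: 4.54 east, -9.30 north. Distance = √((4.54)² + (-9.30)²) = 10.347 km.

10.3 km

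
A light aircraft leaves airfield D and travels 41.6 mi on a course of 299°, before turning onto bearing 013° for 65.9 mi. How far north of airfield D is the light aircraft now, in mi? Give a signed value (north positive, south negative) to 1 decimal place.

Leg 1 (299°, 41.6 mi): east 41.6 sin 299° = -36.38, north 41.6 cos 299° = 20.17
Leg 2 (013°, 65.9 mi): east 65.9 sin 13° = 14.82, north 65.9 cos 13° = 64.21
Net north component: 84.38 mi.

84.4 mi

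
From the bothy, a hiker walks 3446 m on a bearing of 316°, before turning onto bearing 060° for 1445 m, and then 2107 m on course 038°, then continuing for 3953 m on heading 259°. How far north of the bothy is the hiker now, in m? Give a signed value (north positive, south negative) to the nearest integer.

Leg 1 (316°, 3446 m): east 3446 sin 316° = -2393.79, north 3446 cos 316° = 2478.84
Leg 2 (060°, 1445 m): east 1445 sin 60° = 1251.41, north 1445 cos 60° = 722.50
Leg 3 (038°, 2107 m): east 2107 sin 38° = 1297.20, north 2107 cos 38° = 1660.34
Leg 4 (259°, 3953 m): east 3953 sin 259° = -3880.37, north 3953 cos 259° = -754.27
Net north component: 4107.42 m.

4107 m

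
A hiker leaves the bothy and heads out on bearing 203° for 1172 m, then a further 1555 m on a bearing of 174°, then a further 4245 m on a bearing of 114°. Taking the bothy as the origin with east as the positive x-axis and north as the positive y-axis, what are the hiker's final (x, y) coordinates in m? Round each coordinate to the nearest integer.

(3583, -4352)

Leg 1 (203°, 1172 m): east 1172 sin 203° = -457.94, north 1172 cos 203° = -1078.83
Leg 2 (174°, 1555 m): east 1555 sin 174° = 162.54, north 1555 cos 174° = -1546.48
Leg 3 (114°, 4245 m): east 4245 sin 114° = 3878.00, north 4245 cos 114° = -1726.60
Summing: 3582.61 m east, -4351.91 m north → (3583, -4352).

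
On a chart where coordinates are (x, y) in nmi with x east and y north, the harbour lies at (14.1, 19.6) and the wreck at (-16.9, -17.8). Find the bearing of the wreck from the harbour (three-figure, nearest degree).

Δeast = -16.9 − 14.1 = -31.00; Δnorth = -17.8 − 19.6 = -37.40.
Bearing = atan2(Δeast, Δnorth) mod 360° = 219.65° ≈ 220°.

220°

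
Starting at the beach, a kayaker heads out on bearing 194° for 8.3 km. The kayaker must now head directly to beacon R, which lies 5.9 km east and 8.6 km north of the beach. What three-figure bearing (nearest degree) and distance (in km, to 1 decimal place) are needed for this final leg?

Leg 1 (194°, 8.3 km): east 8.3 sin 194° = -2.01, north 8.3 cos 194° = -8.05
Current position: (-2.01, -8.05). Target: (5.9, 8.6). Remaining: Δeast = 7.91, Δnorth = 16.65.
Bearing = atan2(7.91, 16.65) mod 360° = 25.40°; distance = √((7.91)² + (16.65)²) = 18.436 km.

025°, 18.4 km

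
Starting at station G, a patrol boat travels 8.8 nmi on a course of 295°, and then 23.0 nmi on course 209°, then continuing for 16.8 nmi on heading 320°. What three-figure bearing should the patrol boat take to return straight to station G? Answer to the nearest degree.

083°

Leg 1 (295°, 8.8 nmi): east 8.8 sin 295° = -7.98, north 8.8 cos 295° = 3.72
Leg 2 (209°, 23.0 nmi): east 23.0 sin 209° = -11.15, north 23.0 cos 209° = -20.12
Leg 3 (320°, 16.8 nmi): east 16.8 sin 320° = -10.80, north 16.8 cos 320° = 12.87
Net displacement: -29.92 east, -3.53 north. Direction back to start is (29.92, 3.53): bearing = atan2(29.92, 3.53) mod 360° = 83.28° ≈ 083°.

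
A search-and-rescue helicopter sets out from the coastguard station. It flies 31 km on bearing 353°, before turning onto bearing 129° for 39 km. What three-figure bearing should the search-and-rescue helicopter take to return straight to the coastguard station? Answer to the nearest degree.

257°

Leg 1 (353°, 31 km): east 31 sin 353° = -3.78, north 31 cos 353° = 30.77
Leg 2 (129°, 39 km): east 39 sin 129° = 30.31, north 39 cos 129° = -24.54
Net displacement: 26.53 east, 6.23 north. Direction back to start is (-26.53, -6.23): bearing = atan2(-26.53, -6.23) mod 360° = 256.79° ≈ 257°.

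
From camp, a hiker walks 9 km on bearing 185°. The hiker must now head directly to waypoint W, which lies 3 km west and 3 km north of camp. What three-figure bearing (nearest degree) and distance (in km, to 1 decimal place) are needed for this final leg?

Leg 1 (185°, 9 km): east 9 sin 185° = -0.78, north 9 cos 185° = -8.97
Current position: (-0.78, -8.97). Target: (-3, 3). Remaining: Δeast = -2.22, Δnorth = 11.97.
Bearing = atan2(-2.22, 11.97) mod 360° = 349.51°; distance = √((-2.22)² + (11.97)²) = 12.169 km.

350°, 12.2 km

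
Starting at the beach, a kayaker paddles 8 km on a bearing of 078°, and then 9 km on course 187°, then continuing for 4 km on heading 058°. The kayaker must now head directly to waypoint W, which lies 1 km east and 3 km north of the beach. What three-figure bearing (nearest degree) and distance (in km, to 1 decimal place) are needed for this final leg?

312°, 12.2 km

Leg 1 (078°, 8 km): east 8 sin 78° = 7.83, north 8 cos 78° = 1.66
Leg 2 (187°, 9 km): east 9 sin 187° = -1.10, north 9 cos 187° = -8.93
Leg 3 (058°, 4 km): east 4 sin 58° = 3.39, north 4 cos 58° = 2.12
Current position: (10.12, -5.15). Target: (1, 3). Remaining: Δeast = -9.12, Δnorth = 8.15.
Bearing = atan2(-9.12, 8.15) mod 360° = 311.78°; distance = √((-9.12)² + (8.15)²) = 12.231 km.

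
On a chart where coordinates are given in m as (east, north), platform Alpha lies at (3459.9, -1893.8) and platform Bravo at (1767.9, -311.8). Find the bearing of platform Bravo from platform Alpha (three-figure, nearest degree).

313°

Δeast = 1767.9 − 3459.9 = -1692.00; Δnorth = -311.8 − -1893.8 = 1582.00.
Bearing = atan2(Δeast, Δnorth) mod 360° = 313.08° ≈ 313°.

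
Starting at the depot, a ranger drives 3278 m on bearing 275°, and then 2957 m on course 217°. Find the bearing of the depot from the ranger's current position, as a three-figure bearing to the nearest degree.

068°

Leg 1 (275°, 3278 m): east 3278 sin 275° = -3265.53, north 3278 cos 275° = 285.70
Leg 2 (217°, 2957 m): east 2957 sin 217° = -1779.57, north 2957 cos 217° = -2361.57
Net displacement: -5045.09 east, -2075.87 north. Direction back to start is (5045.09, 2075.87): bearing = atan2(5045.09, 2075.87) mod 360° = 67.63° ≈ 068°.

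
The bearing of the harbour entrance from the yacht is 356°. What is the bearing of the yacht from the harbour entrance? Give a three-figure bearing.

176°

Back-bearing = 356° − 180° = 176°.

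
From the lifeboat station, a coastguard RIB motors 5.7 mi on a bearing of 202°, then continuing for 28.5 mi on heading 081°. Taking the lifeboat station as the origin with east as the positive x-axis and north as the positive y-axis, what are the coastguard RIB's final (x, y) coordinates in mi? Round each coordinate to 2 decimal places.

(26.01, -0.83)

Leg 1 (202°, 5.7 mi): east 5.7 sin 202° = -2.14, north 5.7 cos 202° = -5.28
Leg 2 (081°, 28.5 mi): east 28.5 sin 81° = 28.15, north 28.5 cos 81° = 4.46
Summing: 26.01 mi east, -0.83 mi north → (26.01, -0.83).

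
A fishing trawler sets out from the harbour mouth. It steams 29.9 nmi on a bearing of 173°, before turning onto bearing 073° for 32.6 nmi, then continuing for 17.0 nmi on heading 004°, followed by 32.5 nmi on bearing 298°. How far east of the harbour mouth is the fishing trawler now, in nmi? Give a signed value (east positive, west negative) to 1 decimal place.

Leg 1 (173°, 29.9 nmi): east 29.9 sin 173° = 3.64, north 29.9 cos 173° = -29.68
Leg 2 (073°, 32.6 nmi): east 32.6 sin 73° = 31.18, north 32.6 cos 73° = 9.53
Leg 3 (004°, 17.0 nmi): east 17.0 sin 4° = 1.19, north 17.0 cos 4° = 16.96
Leg 4 (298°, 32.5 nmi): east 32.5 sin 298° = -28.70, north 32.5 cos 298° = 15.26
Net east component: 7.31 nmi.

7.3 nmi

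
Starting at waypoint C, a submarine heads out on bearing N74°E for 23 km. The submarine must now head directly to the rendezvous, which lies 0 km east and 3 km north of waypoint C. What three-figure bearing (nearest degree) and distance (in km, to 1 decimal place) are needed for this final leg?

Leg 1 (N74°E, 23 km): east 23 sin 74° = 22.11, north 23 cos 74° = 6.34
Current position: (22.11, 6.34). Target: (0, 3). Remaining: Δeast = -22.11, Δnorth = -3.34.
Bearing = atan2(-22.11, -3.34) mod 360° = 261.41°; distance = √((-22.11)² + (-3.34)²) = 22.360 km.

261°, 22.4 km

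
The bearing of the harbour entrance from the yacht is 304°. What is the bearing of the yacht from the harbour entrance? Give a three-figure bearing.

Back-bearing = 304° − 180° = 124°.

124°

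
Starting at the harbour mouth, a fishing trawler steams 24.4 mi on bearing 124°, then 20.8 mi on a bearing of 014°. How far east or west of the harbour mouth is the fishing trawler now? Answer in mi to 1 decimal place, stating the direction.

25.3 mi east

Leg 1 (124°, 24.4 mi): east 24.4 sin 124° = 20.23, north 24.4 cos 124° = -13.64
Leg 2 (014°, 20.8 mi): east 20.8 sin 14° = 5.03, north 20.8 cos 14° = 20.18
Net east component: 25.26 mi.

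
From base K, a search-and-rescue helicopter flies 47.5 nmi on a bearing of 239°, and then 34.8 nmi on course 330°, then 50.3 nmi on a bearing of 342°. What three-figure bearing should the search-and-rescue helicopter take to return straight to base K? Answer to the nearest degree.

126°

Leg 1 (239°, 47.5 nmi): east 47.5 sin 239° = -40.72, north 47.5 cos 239° = -24.46
Leg 2 (330°, 34.8 nmi): east 34.8 sin 330° = -17.40, north 34.8 cos 330° = 30.14
Leg 3 (342°, 50.3 nmi): east 50.3 sin 342° = -15.54, north 50.3 cos 342° = 47.84
Net displacement: -73.66 east, 53.51 north. Direction back to start is (73.66, -53.51): bearing = atan2(73.66, -53.51) mod 360° = 126.00° ≈ 126°.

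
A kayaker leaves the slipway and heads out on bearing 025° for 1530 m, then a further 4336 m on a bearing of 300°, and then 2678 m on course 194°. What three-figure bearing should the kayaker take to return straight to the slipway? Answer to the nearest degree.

Leg 1 (025°, 1530 m): east 1530 sin 25° = 646.61, north 1530 cos 25° = 1386.65
Leg 2 (300°, 4336 m): east 4336 sin 300° = -3755.09, north 4336 cos 300° = 2168.00
Leg 3 (194°, 2678 m): east 2678 sin 194° = -647.87, north 2678 cos 194° = -2598.45
Net displacement: -3756.35 east, 956.20 north. Direction back to start is (3756.35, -956.20): bearing = atan2(3756.35, -956.20) mod 360° = 104.28° ≈ 104°.

104°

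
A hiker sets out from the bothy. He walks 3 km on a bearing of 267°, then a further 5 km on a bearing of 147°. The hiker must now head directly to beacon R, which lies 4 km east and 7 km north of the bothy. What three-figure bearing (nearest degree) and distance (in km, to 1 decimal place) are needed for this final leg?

Leg 1 (267°, 3 km): east 3 sin 267° = -3.00, north 3 cos 267° = -0.16
Leg 2 (147°, 5 km): east 5 sin 147° = 2.72, north 5 cos 147° = -4.19
Current position: (-0.27, -4.35). Target: (4, 7). Remaining: Δeast = 4.27, Δnorth = 11.35.
Bearing = atan2(4.27, 11.35) mod 360° = 20.63°; distance = √((4.27)² + (11.35)²) = 12.128 km.

021°, 12.1 km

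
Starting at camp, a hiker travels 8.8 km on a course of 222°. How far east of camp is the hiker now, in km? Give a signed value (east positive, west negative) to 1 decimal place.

Leg 1 (222°, 8.8 km): east 8.8 sin 222° = -5.89, north 8.8 cos 222° = -6.54
Net east component: -5.89 km.

-5.9 km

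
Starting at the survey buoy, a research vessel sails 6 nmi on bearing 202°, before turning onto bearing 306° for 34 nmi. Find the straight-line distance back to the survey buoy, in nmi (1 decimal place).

33.1 nmi

Leg 1 (202°, 6 nmi): east 6 sin 202° = -2.25, north 6 cos 202° = -5.56
Leg 2 (306°, 34 nmi): east 34 sin 306° = -27.51, north 34 cos 306° = 19.98
Net: -29.75 east, 14.42 north. Distance = √((-29.75)² + (14.42)²) = 33.065 nmi.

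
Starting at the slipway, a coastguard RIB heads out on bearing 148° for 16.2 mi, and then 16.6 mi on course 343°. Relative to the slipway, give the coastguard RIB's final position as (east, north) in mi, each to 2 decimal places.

(3.73, 2.14)

Leg 1 (148°, 16.2 mi): east 16.2 sin 148° = 8.58, north 16.2 cos 148° = -13.74
Leg 2 (343°, 16.6 mi): east 16.6 sin 343° = -4.85, north 16.6 cos 343° = 15.87
Summing: 3.73 mi east, 2.14 mi north → (3.73, 2.14).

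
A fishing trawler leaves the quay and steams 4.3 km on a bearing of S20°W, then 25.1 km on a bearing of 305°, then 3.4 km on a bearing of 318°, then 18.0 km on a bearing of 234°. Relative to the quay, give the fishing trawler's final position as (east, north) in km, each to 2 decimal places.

Leg 1 (S20°W, 4.3 km): east 4.3 sin 200° = -1.47, north 4.3 cos 200° = -4.04
Leg 2 (305°, 25.1 km): east 25.1 sin 305° = -20.56, north 25.1 cos 305° = 14.40
Leg 3 (318°, 3.4 km): east 3.4 sin 318° = -2.28, north 3.4 cos 318° = 2.53
Leg 4 (234°, 18.0 km): east 18.0 sin 234° = -14.56, north 18.0 cos 234° = -10.58
Summing: -38.87 km east, 2.30 km north → (-38.87, 2.30).

(-38.87, 2.30)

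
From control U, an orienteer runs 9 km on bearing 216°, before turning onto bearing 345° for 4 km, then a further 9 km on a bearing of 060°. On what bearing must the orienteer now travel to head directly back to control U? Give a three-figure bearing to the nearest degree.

234°

Leg 1 (216°, 9 km): east 9 sin 216° = -5.29, north 9 cos 216° = -7.28
Leg 2 (345°, 4 km): east 4 sin 345° = -1.04, north 4 cos 345° = 3.86
Leg 3 (060°, 9 km): east 9 sin 60° = 7.79, north 9 cos 60° = 4.50
Net displacement: 1.47 east, 1.08 north. Direction back to start is (-1.47, -1.08): bearing = atan2(-1.47, -1.08) mod 360° = 233.61° ≈ 234°.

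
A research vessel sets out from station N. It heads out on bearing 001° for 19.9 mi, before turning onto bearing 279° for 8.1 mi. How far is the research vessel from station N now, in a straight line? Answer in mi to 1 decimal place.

22.5 mi

Leg 1 (001°, 19.9 mi): east 19.9 sin 1° = 0.35, north 19.9 cos 1° = 19.90
Leg 2 (279°, 8.1 mi): east 8.1 sin 279° = -8.00, north 8.1 cos 279° = 1.27
Net: -7.65 east, 21.16 north. Distance = √((-7.65)² + (21.16)²) = 22.505 mi.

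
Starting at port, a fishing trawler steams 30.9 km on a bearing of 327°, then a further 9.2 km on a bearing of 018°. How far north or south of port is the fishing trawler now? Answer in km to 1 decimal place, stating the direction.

Leg 1 (327°, 30.9 km): east 30.9 sin 327° = -16.83, north 30.9 cos 327° = 25.91
Leg 2 (018°, 9.2 km): east 9.2 sin 18° = 2.84, north 9.2 cos 18° = 8.75
Net north component: 34.66 km.

34.7 km north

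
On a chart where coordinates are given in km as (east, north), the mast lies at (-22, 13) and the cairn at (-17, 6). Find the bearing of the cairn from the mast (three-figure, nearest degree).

144°

Δeast = -17 − -22 = 5.00; Δnorth = 6 − 13 = -7.00.
Bearing = atan2(Δeast, Δnorth) mod 360° = 144.46° ≈ 144°.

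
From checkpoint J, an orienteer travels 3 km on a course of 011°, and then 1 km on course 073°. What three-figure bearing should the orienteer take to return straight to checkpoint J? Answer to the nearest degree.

Leg 1 (011°, 3 km): east 3 sin 11° = 0.57, north 3 cos 11° = 2.94
Leg 2 (073°, 1 km): east 1 sin 73° = 0.96, north 1 cos 73° = 0.29
Net displacement: 1.53 east, 3.24 north. Direction back to start is (-1.53, -3.24): bearing = atan2(-1.53, -3.24) mod 360° = 205.28° ≈ 205°.

205°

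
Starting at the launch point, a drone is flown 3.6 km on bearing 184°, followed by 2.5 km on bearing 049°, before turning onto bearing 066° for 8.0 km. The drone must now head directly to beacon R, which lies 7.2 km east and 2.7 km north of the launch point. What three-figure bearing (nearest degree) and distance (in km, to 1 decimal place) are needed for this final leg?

Leg 1 (184°, 3.6 km): east 3.6 sin 184° = -0.25, north 3.6 cos 184° = -3.59
Leg 2 (049°, 2.5 km): east 2.5 sin 49° = 1.89, north 2.5 cos 49° = 1.64
Leg 3 (066°, 8.0 km): east 8.0 sin 66° = 7.31, north 8.0 cos 66° = 3.25
Current position: (8.94, 1.30). Target: (7.2, 2.7). Remaining: Δeast = -1.74, Δnorth = 1.40.
Bearing = atan2(-1.74, 1.40) mod 360° = 308.70°; distance = √((-1.74)² + (1.40)²) = 2.235 km.

309°, 2.2 km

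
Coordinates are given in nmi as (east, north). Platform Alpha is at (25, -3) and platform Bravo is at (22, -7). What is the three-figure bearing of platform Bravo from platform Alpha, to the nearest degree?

217°

Δeast = 22 − 25 = -3.00; Δnorth = -7 − -3 = -4.00.
Bearing = atan2(Δeast, Δnorth) mod 360° = 216.87° ≈ 217°.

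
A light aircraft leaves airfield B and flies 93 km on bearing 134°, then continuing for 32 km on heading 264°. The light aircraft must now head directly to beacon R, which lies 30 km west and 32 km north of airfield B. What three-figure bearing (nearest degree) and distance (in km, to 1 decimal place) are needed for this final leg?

327°, 119.3 km

Leg 1 (134°, 93 km): east 93 sin 134° = 66.90, north 93 cos 134° = -64.60
Leg 2 (264°, 32 km): east 32 sin 264° = -31.82, north 32 cos 264° = -3.34
Current position: (35.07, -67.95). Target: (-30, 32). Remaining: Δeast = -65.07, Δnorth = 99.95.
Bearing = atan2(-65.07, 99.95) mod 360° = 326.93°; distance = √((-65.07)² + (99.95)²) = 119.265 km.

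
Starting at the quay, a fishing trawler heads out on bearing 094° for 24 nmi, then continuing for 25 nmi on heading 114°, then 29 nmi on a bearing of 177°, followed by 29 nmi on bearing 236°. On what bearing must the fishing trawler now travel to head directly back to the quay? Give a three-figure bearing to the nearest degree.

Leg 1 (094°, 24 nmi): east 24 sin 94° = 23.94, north 24 cos 94° = -1.67
Leg 2 (114°, 25 nmi): east 25 sin 114° = 22.84, north 25 cos 114° = -10.17
Leg 3 (177°, 29 nmi): east 29 sin 177° = 1.52, north 29 cos 177° = -28.96
Leg 4 (236°, 29 nmi): east 29 sin 236° = -24.04, north 29 cos 236° = -16.22
Net displacement: 24.26 east, -57.02 north. Direction back to start is (-24.26, 57.02): bearing = atan2(-24.26, 57.02) mod 360° = 336.96° ≈ 337°.

337°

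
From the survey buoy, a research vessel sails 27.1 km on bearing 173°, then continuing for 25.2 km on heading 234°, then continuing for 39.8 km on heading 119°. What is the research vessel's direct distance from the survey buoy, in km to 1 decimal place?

Leg 1 (173°, 27.1 km): east 27.1 sin 173° = 3.30, north 27.1 cos 173° = -26.90
Leg 2 (234°, 25.2 km): east 25.2 sin 234° = -20.39, north 25.2 cos 234° = -14.81
Leg 3 (119°, 39.8 km): east 39.8 sin 119° = 34.81, north 39.8 cos 119° = -19.30
Net: 17.73 east, -61.01 north. Distance = √((17.73)² + (-61.01)²) = 63.529 km.

63.5 km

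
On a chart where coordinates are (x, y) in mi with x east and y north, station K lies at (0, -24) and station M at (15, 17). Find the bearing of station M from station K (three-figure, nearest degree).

020°

Δeast = 15 − 0 = 15.00; Δnorth = 17 − -24 = 41.00.
Bearing = atan2(Δeast, Δnorth) mod 360° = 20.10° ≈ 020°.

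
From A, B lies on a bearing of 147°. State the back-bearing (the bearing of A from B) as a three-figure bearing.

Back-bearing = 147° + 180° = 327°.

327°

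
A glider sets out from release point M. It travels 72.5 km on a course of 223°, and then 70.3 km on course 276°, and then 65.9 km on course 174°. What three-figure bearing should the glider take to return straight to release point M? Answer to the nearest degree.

045°

Leg 1 (223°, 72.5 km): east 72.5 sin 223° = -49.44, north 72.5 cos 223° = -53.02
Leg 2 (276°, 70.3 km): east 70.3 sin 276° = -69.91, north 70.3 cos 276° = 7.35
Leg 3 (174°, 65.9 km): east 65.9 sin 174° = 6.89, north 65.9 cos 174° = -65.54
Net displacement: -112.47 east, -111.21 north. Direction back to start is (112.47, 111.21): bearing = atan2(112.47, 111.21) mod 360° = 45.32° ≈ 045°.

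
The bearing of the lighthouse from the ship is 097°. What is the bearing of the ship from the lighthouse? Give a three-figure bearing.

Back-bearing = 097° + 180° = 277°.

277°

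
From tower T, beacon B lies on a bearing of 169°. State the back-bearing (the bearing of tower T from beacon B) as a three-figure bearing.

349°

Back-bearing = 169° + 180° = 349°.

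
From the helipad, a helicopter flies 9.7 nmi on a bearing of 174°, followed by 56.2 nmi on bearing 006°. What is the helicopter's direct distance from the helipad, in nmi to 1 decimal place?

46.8 nmi

Leg 1 (174°, 9.7 nmi): east 9.7 sin 174° = 1.01, north 9.7 cos 174° = -9.65
Leg 2 (006°, 56.2 nmi): east 56.2 sin 6° = 5.87, north 56.2 cos 6° = 55.89
Net: 6.89 east, 46.25 north. Distance = √((6.89)² + (46.25)²) = 46.755 nmi.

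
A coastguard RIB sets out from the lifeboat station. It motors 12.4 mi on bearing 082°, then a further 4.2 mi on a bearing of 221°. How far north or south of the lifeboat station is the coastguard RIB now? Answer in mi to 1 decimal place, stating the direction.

1.4 mi south

Leg 1 (082°, 12.4 mi): east 12.4 sin 82° = 12.28, north 12.4 cos 82° = 1.73
Leg 2 (221°, 4.2 mi): east 4.2 sin 221° = -2.76, north 4.2 cos 221° = -3.17
Net north component: -1.44 mi.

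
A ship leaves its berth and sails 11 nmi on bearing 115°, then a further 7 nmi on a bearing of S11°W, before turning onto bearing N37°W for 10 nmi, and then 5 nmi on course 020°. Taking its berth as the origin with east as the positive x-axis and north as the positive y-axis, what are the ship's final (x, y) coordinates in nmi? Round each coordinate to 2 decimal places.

Leg 1 (115°, 11 nmi): east 11 sin 115° = 9.97, north 11 cos 115° = -4.65
Leg 2 (S11°W, 7 nmi): east 7 sin 191° = -1.34, north 7 cos 191° = -6.87
Leg 3 (N37°W, 10 nmi): east 10 sin 323° = -6.02, north 10 cos 323° = 7.99
Leg 4 (020°, 5 nmi): east 5 sin 20° = 1.71, north 5 cos 20° = 4.70
Summing: 4.33 nmi east, 1.16 nmi north → (4.33, 1.16).

(4.33, 1.16)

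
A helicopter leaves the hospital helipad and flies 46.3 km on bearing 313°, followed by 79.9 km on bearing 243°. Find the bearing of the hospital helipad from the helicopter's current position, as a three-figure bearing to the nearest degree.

Leg 1 (313°, 46.3 km): east 46.3 sin 313° = -33.86, north 46.3 cos 313° = 31.58
Leg 2 (243°, 79.9 km): east 79.9 sin 243° = -71.19, north 79.9 cos 243° = -36.27
Net displacement: -105.05 east, -4.70 north. Direction back to start is (105.05, 4.70): bearing = atan2(105.05, 4.70) mod 360° = 87.44° ≈ 087°.

087°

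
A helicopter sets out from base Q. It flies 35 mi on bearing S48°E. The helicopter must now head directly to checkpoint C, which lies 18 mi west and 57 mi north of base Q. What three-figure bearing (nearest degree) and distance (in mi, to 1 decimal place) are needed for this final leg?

Leg 1 (S48°E, 35 mi): east 35 sin 132° = 26.01, north 35 cos 132° = -23.42
Current position: (26.01, -23.42). Target: (-18, 57). Remaining: Δeast = -44.01, Δnorth = 80.42.
Bearing = atan2(-44.01, 80.42) mod 360° = 331.31°; distance = √((-44.01)² + (80.42)²) = 91.674 mi.

331°, 91.7 mi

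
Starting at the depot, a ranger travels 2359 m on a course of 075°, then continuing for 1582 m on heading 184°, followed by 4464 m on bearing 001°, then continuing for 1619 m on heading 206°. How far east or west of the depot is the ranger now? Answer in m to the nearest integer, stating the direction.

Leg 1 (075°, 2359 m): east 2359 sin 75° = 2278.62, north 2359 cos 75° = 610.55
Leg 2 (184°, 1582 m): east 1582 sin 184° = -110.35, north 1582 cos 184° = -1578.15
Leg 3 (001°, 4464 m): east 4464 sin 1° = 77.91, north 4464 cos 1° = 4463.32
Leg 4 (206°, 1619 m): east 1619 sin 206° = -709.72, north 1619 cos 206° = -1455.15
Net east component: 1536.45 m.

1536 m east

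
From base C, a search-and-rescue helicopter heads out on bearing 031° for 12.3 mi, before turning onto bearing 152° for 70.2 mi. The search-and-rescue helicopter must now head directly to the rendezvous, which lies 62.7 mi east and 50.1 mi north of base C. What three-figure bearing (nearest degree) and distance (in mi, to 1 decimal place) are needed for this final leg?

013°, 104.2 mi

Leg 1 (031°, 12.3 mi): east 12.3 sin 31° = 6.33, north 12.3 cos 31° = 10.54
Leg 2 (152°, 70.2 mi): east 70.2 sin 152° = 32.96, north 70.2 cos 152° = -61.98
Current position: (39.29, -51.44). Target: (62.7, 50.1). Remaining: Δeast = 23.41, Δnorth = 101.54.
Bearing = atan2(23.41, 101.54) mod 360° = 12.98°; distance = √((23.41)² + (101.54)²) = 104.203 mi.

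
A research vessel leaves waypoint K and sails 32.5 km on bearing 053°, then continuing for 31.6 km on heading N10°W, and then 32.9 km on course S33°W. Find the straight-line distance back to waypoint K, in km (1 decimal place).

Leg 1 (053°, 32.5 km): east 32.5 sin 53° = 25.96, north 32.5 cos 53° = 19.56
Leg 2 (N10°W, 31.6 km): east 31.6 sin 350° = -5.49, north 31.6 cos 350° = 31.12
Leg 3 (S33°W, 32.9 km): east 32.9 sin 213° = -17.92, north 32.9 cos 213° = -27.59
Net: 2.55 east, 23.09 north. Distance = √((2.55)² + (23.09)²) = 23.227 km.

23.2 km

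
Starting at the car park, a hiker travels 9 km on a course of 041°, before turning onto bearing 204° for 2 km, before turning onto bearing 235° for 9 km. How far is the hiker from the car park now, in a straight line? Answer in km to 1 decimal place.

2.3 km

Leg 1 (041°, 9 km): east 9 sin 41° = 5.90, north 9 cos 41° = 6.79
Leg 2 (204°, 2 km): east 2 sin 204° = -0.81, north 2 cos 204° = -1.83
Leg 3 (235°, 9 km): east 9 sin 235° = -7.37, north 9 cos 235° = -5.16
Net: -2.28 east, -0.20 north. Distance = √((-2.28)² + (-0.20)²) = 2.290 km.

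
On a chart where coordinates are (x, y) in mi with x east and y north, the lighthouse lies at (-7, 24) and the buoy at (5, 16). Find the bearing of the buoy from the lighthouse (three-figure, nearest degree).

Δeast = 5 − -7 = 12.00; Δnorth = 16 − 24 = -8.00.
Bearing = atan2(Δeast, Δnorth) mod 360° = 123.69° ≈ 124°.

124°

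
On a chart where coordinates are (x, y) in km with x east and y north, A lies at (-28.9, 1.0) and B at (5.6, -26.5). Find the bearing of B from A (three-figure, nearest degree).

129°

Δeast = 5.6 − -28.9 = 34.50; Δnorth = -26.5 − 1.0 = -27.50.
Bearing = atan2(Δeast, Δnorth) mod 360° = 128.56° ≈ 129°.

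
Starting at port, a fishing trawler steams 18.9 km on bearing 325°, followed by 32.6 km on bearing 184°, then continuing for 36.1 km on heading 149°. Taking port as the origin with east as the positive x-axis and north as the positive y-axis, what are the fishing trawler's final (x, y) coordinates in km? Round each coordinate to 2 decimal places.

Leg 1 (325°, 18.9 km): east 18.9 sin 325° = -10.84, north 18.9 cos 325° = 15.48
Leg 2 (184°, 32.6 km): east 32.6 sin 184° = -2.27, north 32.6 cos 184° = -32.52
Leg 3 (149°, 36.1 km): east 36.1 sin 149° = 18.59, north 36.1 cos 149° = -30.94
Summing: 5.48 km east, -47.98 km north → (5.48, -47.98).

(5.48, -47.98)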